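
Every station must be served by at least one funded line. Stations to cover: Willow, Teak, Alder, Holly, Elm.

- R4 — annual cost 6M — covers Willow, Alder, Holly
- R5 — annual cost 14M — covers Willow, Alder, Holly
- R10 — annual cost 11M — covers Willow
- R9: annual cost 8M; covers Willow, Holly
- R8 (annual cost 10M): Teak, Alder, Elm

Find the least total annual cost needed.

16

This is an integer covering problem.
Choose R4 and R8: together they cover Willow, Teak, Alder, Holly, Elm — every station.
Total annual cost: 6 + 10 = 16.
No cover costs less than 16.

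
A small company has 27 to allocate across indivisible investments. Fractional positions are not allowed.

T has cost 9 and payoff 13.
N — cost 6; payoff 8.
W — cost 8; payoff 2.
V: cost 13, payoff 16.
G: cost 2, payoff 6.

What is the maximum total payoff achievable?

35

This is a 0-1 knapsack instance.
Allowing fractional choices, the relaxed optimum would be about 39.3, but investments are indivisible.
T + V + G: cost 9 + 13 + 2 = 24 ≤ 27, payoff 13 + 16 + 6 = 35.
N + V + G: cost 6 + 13 + 2 = 21 ≤ 27, payoff 8 + 16 + 6 = 30.
Best is T, V, and G with total payoff 35.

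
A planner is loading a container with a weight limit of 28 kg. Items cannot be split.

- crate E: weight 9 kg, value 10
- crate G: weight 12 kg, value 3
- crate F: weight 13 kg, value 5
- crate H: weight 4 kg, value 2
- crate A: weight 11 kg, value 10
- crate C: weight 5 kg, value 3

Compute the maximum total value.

This is a 0-1 knapsack instance.
Allowing fractional choices, the relaxed optimum would be about 24.5, but items are indivisible.
crate E + crate A: weight 9 + 11 = 20 ≤ 28, value 10 + 10 = 20.
crate E + crate A + crate C: weight 9 + 11 + 5 = 25 ≤ 28, value 10 + 10 + 3 = 23.
crate E + crate H + crate A: weight 9 + 4 + 11 = 24 ≤ 28, value 10 + 2 + 10 = 22.
Best is crate E, crate A, and crate C with total value 23.

23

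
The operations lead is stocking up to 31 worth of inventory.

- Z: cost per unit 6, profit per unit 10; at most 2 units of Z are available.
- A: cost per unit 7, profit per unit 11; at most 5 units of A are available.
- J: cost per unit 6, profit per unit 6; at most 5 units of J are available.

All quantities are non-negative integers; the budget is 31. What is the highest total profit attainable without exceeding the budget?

44

Z has the best ratio (10/6); taking only Z gives at most 2×10 = 20 (stopped by the supply cap of 2).
Mixing does better — 4×A: cost 28 ≤ 31, profit 4·11 = 44.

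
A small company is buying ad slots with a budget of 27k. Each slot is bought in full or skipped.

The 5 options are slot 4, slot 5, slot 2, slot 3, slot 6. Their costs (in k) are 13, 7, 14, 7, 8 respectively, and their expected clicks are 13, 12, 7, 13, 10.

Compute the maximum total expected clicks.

This is an integer program with binary decision variables.
slot 5 + slot 3 + slot 6: cost 7 + 7 + 8 = 22 ≤ 27, expected clicks 12 + 13 + 10 = 35.
slot 4 + slot 3: cost 13 + 7 = 20 ≤ 27, expected clicks 13 + 13 = 26.
slot 4 + slot 5 + slot 3: cost 13 + 7 + 7 = 27 ≤ 27, expected clicks 13 + 12 + 13 = 38.
Best is slot 4, slot 5, and slot 3 with total expected clicks 38.

38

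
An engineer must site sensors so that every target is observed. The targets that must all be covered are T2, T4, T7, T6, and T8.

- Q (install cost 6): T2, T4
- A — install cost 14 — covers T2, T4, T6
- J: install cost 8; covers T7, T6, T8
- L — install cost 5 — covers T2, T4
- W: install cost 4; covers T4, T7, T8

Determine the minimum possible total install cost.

The greedy cost-per-new-target heuristic would pick W, L, and J for 17, but a cheaper cover exists.
Choose J and L: together they cover T2, T4, T7, T6, T8 — every target.
Total install cost: 8 + 5 = 13.
No cover costs less than 13.

13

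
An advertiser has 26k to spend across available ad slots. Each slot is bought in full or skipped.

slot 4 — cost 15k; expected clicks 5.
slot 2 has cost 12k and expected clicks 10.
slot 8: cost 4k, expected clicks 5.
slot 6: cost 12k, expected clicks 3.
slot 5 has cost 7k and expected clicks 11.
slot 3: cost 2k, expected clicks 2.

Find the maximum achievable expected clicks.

Allowing fractional choices, the relaxed optimum would be about 28.3, but ad slots are indivisible.
slot 2 + slot 8 + slot 5: cost 12 + 4 + 7 = 23 ≤ 26, expected clicks 10 + 5 + 11 = 26.
slot 2 + slot 8 + slot 5 + slot 3: cost 12 + 4 + 7 + 2 = 25 ≤ 26, expected clicks 10 + 5 + 11 + 2 = 28.
Best is slot 2, slot 8, slot 5, and slot 3 with total expected clicks 28.

28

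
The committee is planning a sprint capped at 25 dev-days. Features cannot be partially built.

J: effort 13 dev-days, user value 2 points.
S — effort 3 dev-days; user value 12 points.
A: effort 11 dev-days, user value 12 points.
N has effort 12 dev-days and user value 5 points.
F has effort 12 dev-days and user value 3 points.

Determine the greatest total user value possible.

24

This is a 0-1 knapsack instance.
Allowing fractional choices, the relaxed optimum would be about 28.6, but features are indivisible.
S + A: effort 3 + 11 = 14 ≤ 25, user value 12 + 12 = 24.
S + N: effort 3 + 12 = 15 ≤ 25, user value 12 + 5 = 17.
Best is S and A with total user value 24.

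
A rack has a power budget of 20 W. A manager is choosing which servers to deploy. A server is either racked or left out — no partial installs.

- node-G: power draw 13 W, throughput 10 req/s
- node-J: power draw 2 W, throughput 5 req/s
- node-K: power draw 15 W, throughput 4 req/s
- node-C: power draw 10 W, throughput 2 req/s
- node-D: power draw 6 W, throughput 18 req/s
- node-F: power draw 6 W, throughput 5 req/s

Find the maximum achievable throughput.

28

node-G + node-D: power draw 13 + 6 = 19 ≤ 20, throughput 10 + 18 = 28.
node-J + node-D + node-F: power draw 2 + 6 + 6 = 14 ≤ 20, throughput 5 + 18 + 5 = 28.
node-J + node-C + node-D: power draw 2 + 10 + 6 = 18 ≤ 20, throughput 5 + 2 + 18 = 25.
The maximum throughput is 28; one optimal choice is node-J, node-D, and node-F.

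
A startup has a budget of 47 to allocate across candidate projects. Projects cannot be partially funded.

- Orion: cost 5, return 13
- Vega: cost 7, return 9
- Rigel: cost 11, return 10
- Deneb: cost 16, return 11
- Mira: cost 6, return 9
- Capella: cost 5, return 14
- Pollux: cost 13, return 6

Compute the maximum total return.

Take Orion, Vega, Rigel, Mira, Capella, and Pollux: cost 5 + 7 + 11 + 6 + 5 + 13 = 47 ≤ 47, return 13 + 9 + 10 + 9 + 14 + 6 = 61.
No other feasible combination does better.

61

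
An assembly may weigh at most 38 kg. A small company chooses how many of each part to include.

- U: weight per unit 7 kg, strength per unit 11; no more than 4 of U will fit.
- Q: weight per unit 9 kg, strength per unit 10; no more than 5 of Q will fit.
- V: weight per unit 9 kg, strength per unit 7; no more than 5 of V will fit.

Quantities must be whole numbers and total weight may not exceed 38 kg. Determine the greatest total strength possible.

This is a bounded integer knapsack.
Take 4×U and 1×Q: weight 37 ≤ 38, strength 4·11 + 1·10 = 54.
U has the best ratio (11/7) and is taken to its limit of 4; remaining capacity is filled optimally with the others.

54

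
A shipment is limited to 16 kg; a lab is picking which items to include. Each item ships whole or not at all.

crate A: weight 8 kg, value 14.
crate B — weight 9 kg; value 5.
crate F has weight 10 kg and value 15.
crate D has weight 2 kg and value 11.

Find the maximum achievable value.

This is a 0-1 knapsack instance.
crate A + crate D: weight 8 + 2 = 10 ≤ 16, value 14 + 11 = 25.
crate F + crate D: weight 10 + 2 = 12 ≤ 16, value 15 + 11 = 26.
Best is crate F and crate D with total value 26.

26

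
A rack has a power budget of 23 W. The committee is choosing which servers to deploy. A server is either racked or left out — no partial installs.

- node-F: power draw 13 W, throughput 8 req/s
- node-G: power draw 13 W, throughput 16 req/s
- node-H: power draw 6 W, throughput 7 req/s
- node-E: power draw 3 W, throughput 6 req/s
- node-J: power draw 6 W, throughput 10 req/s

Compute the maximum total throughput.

32

This is an integer program with binary decision variables.
node-G + node-E + node-J: power draw 13 + 3 + 6 = 22 ≤ 23, throughput 16 + 6 + 10 = 32.
node-G + node-H + node-E: power draw 13 + 6 + 3 = 22 ≤ 23, throughput 16 + 7 + 6 = 29.
node-G + node-J: power draw 13 + 6 = 19 ≤ 23, throughput 16 + 10 = 26.
Best is node-G, node-E, and node-J with total throughput 32.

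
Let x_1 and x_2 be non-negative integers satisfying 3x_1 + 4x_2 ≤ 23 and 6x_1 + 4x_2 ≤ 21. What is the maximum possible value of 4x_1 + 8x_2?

40

(x_1,x_2)=(0,5) is feasible, giving 40.
(x_1,x_2)=(0,4) is feasible, giving 32.
The best lattice point is (0,5), giving 40.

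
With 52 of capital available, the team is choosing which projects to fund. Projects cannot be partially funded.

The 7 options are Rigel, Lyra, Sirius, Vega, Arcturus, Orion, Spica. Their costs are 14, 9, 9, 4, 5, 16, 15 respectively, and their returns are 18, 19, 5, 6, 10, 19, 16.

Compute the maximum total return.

Rigel + Lyra + Vega + Arcturus + Orion: cost 14 + 9 + 4 + 5 + 16 = 48 ≤ 52, return 18 + 19 + 6 + 10 + 19 = 72.
Lyra + Vega + Arcturus + Orion + Spica: cost 9 + 4 + 5 + 16 + 15 = 49 ≤ 52, return 19 + 6 + 10 + 19 + 16 = 70.
Best is Rigel, Lyra, Vega, Arcturus, and Orion with total return 72.

72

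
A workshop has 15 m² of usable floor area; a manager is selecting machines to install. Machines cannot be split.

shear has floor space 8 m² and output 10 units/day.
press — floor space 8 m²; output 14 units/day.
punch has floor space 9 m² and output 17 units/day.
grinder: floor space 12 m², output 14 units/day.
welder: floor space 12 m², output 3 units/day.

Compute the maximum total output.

Allowing fractional choices, the relaxed optimum would be about 27.5, but machines are indivisible.
punch: floor space 9 ≤ 15, output 17.
press: floor space 8 ≤ 15, output 14.
grinder: floor space 12 ≤ 15, output 14.
Best is punch with total output 17.

17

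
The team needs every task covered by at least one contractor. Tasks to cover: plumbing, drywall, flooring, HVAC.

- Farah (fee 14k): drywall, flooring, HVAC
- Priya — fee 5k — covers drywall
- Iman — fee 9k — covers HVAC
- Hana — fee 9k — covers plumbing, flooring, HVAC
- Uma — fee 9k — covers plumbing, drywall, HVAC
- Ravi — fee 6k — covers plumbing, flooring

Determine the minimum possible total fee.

Choose Priya and Hana: together they cover plumbing, drywall, flooring, HVAC — every task.
Total fee: 5 + 9 = 14.
No cover costs less than 14.

14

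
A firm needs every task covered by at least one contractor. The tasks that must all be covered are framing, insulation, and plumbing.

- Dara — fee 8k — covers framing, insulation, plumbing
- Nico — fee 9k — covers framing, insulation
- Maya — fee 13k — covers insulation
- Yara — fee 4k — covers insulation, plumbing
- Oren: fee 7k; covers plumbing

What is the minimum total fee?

Dara alone covers framing, insulation, plumbing — every task.
Total fee: 8.

8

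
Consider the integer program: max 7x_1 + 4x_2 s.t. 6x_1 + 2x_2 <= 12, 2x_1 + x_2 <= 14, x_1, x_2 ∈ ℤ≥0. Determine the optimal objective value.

24

(x_1,x_2)=(0,6): 6·0+2·6=12≤12, 2·0+1·6=6≤14, objective 24.
(x_1,x_2)=(0,5): 6·0+2·5=10≤12, 2·0+1·5=5≤14, objective 20.
Maximum is 24 at (x_1,x_2)=(0,6).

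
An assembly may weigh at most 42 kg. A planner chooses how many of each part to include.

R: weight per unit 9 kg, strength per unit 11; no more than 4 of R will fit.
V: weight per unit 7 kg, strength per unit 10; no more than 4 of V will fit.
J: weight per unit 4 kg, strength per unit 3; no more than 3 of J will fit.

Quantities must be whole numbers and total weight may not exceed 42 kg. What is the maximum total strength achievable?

This is a bounded integer knapsack.
V has the best ratio (10/7); taking only V gives at most 4×10 = 40 (stopped by the supply cap of 4).
Mixing does better — 1×R, 4×V, and 1×J: weight 41 ≤ 42, strength 1·11 + 4·10 + 1·3 = 54.

54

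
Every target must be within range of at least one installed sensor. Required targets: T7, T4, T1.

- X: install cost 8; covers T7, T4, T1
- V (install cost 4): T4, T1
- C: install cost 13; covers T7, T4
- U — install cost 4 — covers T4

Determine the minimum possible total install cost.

X alone covers T7, T4, T1 — every target.
Total install cost: 8.

8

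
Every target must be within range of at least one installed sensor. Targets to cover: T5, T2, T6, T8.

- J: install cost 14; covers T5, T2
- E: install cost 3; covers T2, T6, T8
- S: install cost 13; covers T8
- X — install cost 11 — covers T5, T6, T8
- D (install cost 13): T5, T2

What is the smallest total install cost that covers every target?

14

This is an integer covering problem.
Choose E and X: together they cover T5, T2, T6, T8 — every target.
Total install cost: 3 + 11 = 14.
No cover costs less than 14.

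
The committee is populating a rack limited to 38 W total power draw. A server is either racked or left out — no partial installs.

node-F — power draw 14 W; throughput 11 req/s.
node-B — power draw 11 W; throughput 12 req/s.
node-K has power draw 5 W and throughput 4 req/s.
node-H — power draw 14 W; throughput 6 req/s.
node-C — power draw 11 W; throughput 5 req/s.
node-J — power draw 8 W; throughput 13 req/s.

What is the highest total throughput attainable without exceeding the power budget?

40

Take node-F, node-B, node-K, and node-J: power draw 14 + 11 + 5 + 8 = 38 ≤ 38, throughput 11 + 12 + 4 + 13 = 40.
No other feasible combination does better.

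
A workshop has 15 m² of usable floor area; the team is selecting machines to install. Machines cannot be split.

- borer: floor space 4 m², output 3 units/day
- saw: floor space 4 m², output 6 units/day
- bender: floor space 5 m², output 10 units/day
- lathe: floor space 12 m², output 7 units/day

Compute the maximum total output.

Allowing fractional choices, the relaxed optimum would be about 20.2, but machines are indivisible.
saw + bender: floor space 4 + 5 = 9 ≤ 15, output 6 + 10 = 16.
borer + saw + bender: floor space 4 + 4 + 5 = 13 ≤ 15, output 3 + 6 + 10 = 19.
borer + bender: floor space 4 + 5 = 9 ≤ 15, output 3 + 10 = 13.
Best is borer, saw, and bender with total output 19.

19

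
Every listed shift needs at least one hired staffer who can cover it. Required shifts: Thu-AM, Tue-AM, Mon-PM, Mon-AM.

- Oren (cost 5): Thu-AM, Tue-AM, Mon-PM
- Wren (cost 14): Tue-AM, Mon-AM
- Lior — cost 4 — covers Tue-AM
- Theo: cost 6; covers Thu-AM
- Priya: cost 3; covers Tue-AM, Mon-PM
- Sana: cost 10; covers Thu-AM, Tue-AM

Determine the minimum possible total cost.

The greedy cost-per-new-shift heuristic would pick Priya, Oren, and Wren for 22, but a cheaper cover exists.
Choose Oren and Wren: together they cover Thu-AM, Tue-AM, Mon-PM, Mon-AM — every shift.
Total cost: 5 + 14 = 19.
No cover costs less than 19.

19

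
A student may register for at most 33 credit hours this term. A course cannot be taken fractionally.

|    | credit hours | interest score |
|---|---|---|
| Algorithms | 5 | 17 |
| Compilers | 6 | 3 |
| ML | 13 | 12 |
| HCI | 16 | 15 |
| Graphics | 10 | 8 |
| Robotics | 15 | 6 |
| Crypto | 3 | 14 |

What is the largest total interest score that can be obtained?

Allowing fractional choices, the relaxed optimum would be about 54.3, but courses are indivisible.
Algorithms + ML + Graphics + Crypto: credit hours 5 + 13 + 10 + 3 = 31 ≤ 33, interest score 17 + 12 + 8 + 14 = 51.
Algorithms + HCI + Crypto: credit hours 5 + 16 + 3 = 24 ≤ 33, interest score 17 + 15 + 14 = 46.
Algorithms + Compilers + HCI + Crypto: credit hours 5 + 6 + 16 + 3 = 30 ≤ 33, interest score 17 + 3 + 15 + 14 = 49.
Best is Algorithms, ML, Graphics, and Crypto with total interest score 51.

51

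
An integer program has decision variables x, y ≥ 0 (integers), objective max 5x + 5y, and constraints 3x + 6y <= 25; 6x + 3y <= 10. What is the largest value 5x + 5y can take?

(x,y)=(0,3): 3·0+6·3=18≤25, 6·0+3·3=9≤10, objective 15.
(x,y)=(0,2): 3·0+6·2=12≤25, 6·0+3·2=6≤10, objective 10.
Maximum is 15 at (x,y)=(0,3).

15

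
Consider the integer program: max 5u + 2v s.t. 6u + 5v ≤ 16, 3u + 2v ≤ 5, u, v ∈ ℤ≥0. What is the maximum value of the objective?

7

Relaxing integrality, the LP optimum is 8.33 at (u,v) = (1.67, 0), which is not an integer point.
(u,v)=(1,1): 6·1+5·1=11≤16, 3·1+2·1=5≤5, objective 7.
(u,v)=(1,0): 6·1+5·0=6≤16, 3·1+2·0=3≤5, objective 5.
(u,v)=(0,2): 6·0+5·2=10≤16, 3·0+2·2=4≤5, objective 4.
Maximum is 7 at (u,v)=(1,1).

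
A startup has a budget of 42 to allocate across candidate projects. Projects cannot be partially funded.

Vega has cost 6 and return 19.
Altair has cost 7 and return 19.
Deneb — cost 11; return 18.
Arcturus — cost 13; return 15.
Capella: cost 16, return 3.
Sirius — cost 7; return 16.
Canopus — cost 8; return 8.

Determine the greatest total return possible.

Allowing fractional choices, the relaxed optimum would be about 84.7, but projects are indivisible.
Vega + Altair + Arcturus + Sirius + Canopus: cost 6 + 7 + 13 + 7 + 8 = 41 ≤ 42, return 19 + 19 + 15 + 16 + 8 = 77.
Vega + Altair + Deneb + Sirius + Canopus: cost 6 + 7 + 11 + 7 + 8 = 39 ≤ 42, return 19 + 19 + 18 + 16 + 8 = 80.
Best is Vega, Altair, Deneb, Sirius, and Canopus with total return 80.

80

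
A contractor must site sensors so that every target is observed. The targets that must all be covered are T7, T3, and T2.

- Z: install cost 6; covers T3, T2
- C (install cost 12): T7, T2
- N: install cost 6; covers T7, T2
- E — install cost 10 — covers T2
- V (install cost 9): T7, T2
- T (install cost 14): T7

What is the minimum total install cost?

Choose Z and N: together they cover T7, T3, T2 — every target.
Total install cost: 6 + 6 = 12.
No cover costs less than 12.

12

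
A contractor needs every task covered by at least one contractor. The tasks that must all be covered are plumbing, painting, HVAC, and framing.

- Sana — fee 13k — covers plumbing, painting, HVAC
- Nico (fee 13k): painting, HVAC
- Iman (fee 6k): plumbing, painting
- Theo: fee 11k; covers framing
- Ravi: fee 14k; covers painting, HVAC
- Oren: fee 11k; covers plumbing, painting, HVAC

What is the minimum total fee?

The greedy cost-per-new-task heuristic would pick Iman, Theo, and Oren for 28, but a cheaper cover exists.
Choose Theo and Oren: together they cover plumbing, painting, HVAC, framing — every task.
Total fee: 11 + 11 = 22.
No cover costs less than 22.

22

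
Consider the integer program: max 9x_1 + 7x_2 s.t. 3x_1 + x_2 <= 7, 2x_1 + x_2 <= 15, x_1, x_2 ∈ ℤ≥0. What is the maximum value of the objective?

49

(x_1,x_2)=(0,7) is feasible, giving 49.
(x_1,x_2)=(0,6) is feasible, giving 42.
The best lattice point is (0,7), giving 49.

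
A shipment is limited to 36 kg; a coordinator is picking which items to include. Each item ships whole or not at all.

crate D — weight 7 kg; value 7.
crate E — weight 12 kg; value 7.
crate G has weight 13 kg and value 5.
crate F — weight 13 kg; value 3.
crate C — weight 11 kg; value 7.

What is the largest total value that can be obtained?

21

Allowing fractional choices, the relaxed optimum would be about 23.3, but items are indivisible.
crate D + crate G + crate C: weight 7 + 13 + 11 = 31 ≤ 36, value 7 + 5 + 7 = 19.
crate D + crate E + crate C: weight 7 + 12 + 11 = 30 ≤ 36, value 7 + 7 + 7 = 21.
Best is crate D, crate E, and crate C with total value 21.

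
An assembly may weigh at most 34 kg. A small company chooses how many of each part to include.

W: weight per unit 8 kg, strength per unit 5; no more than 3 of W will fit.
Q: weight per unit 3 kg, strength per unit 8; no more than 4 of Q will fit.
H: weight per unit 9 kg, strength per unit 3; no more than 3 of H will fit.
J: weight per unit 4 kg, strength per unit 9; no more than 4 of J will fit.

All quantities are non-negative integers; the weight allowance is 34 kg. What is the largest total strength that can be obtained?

Take 4×Q and 4×J: weight 28 ≤ 34, strength 4·8 + 4·9 = 68.
Q has the best ratio (8/3) and is taken to its limit of 4; remaining capacity is filled optimally with the others.

68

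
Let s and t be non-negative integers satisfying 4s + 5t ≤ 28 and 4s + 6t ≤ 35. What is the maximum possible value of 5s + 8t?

The continuous relaxation peaks at (0, 5.6) with value 44.80; rounding to a feasible lattice point costs some objective.
(s,t)=(2,4): 4·2+5·4=28≤28, 4·2+6·4=32≤35, objective 42.
(s,t)=(0,5): 4·0+5·5=25≤28, 4·0+6·5=30≤35, objective 40.
(s,t)=(3,3): 4·3+5·3=27≤28, 4·3+6·3=30≤35, objective 39.
(s,t)=(1,4): 4·1+5·4=24≤28, 4·1+6·4=28≤35, objective 37.
No feasible integer point exceeds 42.

42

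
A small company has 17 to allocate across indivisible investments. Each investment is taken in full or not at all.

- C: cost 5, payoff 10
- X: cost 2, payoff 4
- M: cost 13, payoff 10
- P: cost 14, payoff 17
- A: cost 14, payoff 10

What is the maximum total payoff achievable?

21

Treat it as a binary knapsack problem.
X + P: cost 2 + 14 = 16 ≤ 17, payoff 4 + 17 = 21.
P: cost 14 ≤ 17, payoff 17.
C + X: cost 5 + 2 = 7 ≤ 17, payoff 10 + 4 = 14.
Best is X and P with total payoff 21.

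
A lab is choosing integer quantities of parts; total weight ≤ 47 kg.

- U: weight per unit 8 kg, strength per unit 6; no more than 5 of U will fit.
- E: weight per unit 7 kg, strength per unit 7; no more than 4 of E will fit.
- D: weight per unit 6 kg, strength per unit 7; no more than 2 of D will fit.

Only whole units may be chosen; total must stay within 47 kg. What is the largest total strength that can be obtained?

42

1×U, 3×E, and 2×D: weight 41 ≤ 47, strength 1·6 + 3·7 + 2·7 = 41.
4×E and 2×D: weight 40 ≤ 47, strength 4·7 + 2·7 = 42.
Best is 42.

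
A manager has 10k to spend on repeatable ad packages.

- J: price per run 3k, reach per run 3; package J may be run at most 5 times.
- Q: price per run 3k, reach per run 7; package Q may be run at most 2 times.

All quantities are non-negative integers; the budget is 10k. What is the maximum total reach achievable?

17

Q has the best ratio (7/3); taking only Q gives at most 2×7 = 14 (stopped by the supply cap of 2).
Mixing does better — 1×J and 2×Q: price 9 ≤ 10, reach 1·3 + 2·7 = 17.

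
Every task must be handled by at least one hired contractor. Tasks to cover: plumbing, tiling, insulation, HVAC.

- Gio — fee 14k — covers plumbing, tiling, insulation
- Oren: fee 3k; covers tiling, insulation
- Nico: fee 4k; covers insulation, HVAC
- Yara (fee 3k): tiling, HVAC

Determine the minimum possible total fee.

17

This is an integer covering problem.
The greedy cost-per-new-task heuristic would pick Oren, Yara, and Gio for 20, but a cheaper cover exists.
Choose Gio and Yara: together they cover plumbing, tiling, insulation, HVAC — every task.
Total fee: 14 + 3 = 17.
No cover costs less than 17.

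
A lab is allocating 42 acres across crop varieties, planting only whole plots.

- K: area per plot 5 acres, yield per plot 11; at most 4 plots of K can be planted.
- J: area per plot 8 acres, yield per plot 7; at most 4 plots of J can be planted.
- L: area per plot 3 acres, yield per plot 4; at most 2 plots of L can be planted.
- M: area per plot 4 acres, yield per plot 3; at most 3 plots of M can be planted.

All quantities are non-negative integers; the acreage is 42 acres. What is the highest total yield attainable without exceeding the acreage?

66

Take 4×K, 2×J, and 2×L: area 42 ≤ 42, yield 4·11 + 2·7 + 2·4 = 66.
K has the best ratio (11/5) and is taken to its limit of 4; remaining capacity is filled optimally with the others.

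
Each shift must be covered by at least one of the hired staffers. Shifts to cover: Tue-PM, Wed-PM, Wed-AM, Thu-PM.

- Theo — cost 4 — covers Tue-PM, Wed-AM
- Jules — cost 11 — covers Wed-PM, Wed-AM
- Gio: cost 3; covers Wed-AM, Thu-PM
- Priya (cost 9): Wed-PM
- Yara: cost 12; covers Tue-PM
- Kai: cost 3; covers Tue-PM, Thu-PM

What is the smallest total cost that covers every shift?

14

This is a weighted set-cover instance.
The greedy cost-per-new-shift heuristic would pick Gio, Kai, and Priya for 15, but a cheaper cover exists.
Choose Jules and Kai: together they cover Tue-PM, Wed-PM, Wed-AM, Thu-PM — every shift.
Total cost: 11 + 3 = 14.
No cover costs less than 14.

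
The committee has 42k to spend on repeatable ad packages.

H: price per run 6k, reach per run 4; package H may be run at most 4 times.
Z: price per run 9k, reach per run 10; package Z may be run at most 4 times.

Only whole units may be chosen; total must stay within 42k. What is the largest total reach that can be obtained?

Z has the best ratio (10/9); taking only Z gives at most 4×10 = 40 (stopped by the price limit).
Mixing does better — 1×H and 4×Z: price 42 ≤ 42, reach 1·4 + 4·10 = 44.

44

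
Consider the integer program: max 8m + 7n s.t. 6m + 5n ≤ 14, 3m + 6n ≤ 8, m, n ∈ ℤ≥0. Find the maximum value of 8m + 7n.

16

(m,n)=(2,0): 6·2+5·0=12≤14, 3·2+6·0=6≤8, objective 16.
(m,n)=(1,0): 6·1+5·0=6≤14, 3·1+6·0=3≤8, objective 8.
No feasible integer point exceeds 16.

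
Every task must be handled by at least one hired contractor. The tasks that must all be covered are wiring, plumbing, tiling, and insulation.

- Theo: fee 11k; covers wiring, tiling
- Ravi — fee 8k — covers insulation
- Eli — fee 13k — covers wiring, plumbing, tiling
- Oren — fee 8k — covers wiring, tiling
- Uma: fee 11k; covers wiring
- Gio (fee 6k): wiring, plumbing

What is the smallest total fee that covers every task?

21

The greedy cost-per-new-task heuristic would pick Gio, Ravi, and Oren for 22, but a cheaper cover exists.
Choose Ravi and Eli: together they cover wiring, plumbing, tiling, insulation — every task.
Total fee: 8 + 13 = 21.
No cover costs less than 21.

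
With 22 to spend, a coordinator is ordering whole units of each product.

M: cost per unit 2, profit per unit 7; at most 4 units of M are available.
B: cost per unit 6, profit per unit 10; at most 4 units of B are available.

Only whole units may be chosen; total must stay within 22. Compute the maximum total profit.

Take 4×M and 2×B: cost 20 ≤ 22, profit 4·7 + 2·10 = 48.
M has the best ratio (7/2) and is taken to its limit of 4; remaining capacity is filled optimally with the others.

48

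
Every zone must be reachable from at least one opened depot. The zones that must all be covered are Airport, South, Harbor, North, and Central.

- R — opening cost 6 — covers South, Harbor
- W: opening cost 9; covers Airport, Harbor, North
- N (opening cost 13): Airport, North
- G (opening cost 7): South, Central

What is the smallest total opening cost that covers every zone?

This is a weighted set-cover instance.
Choose W and G: together they cover Airport, South, Harbor, North, Central — every zone.
Total opening cost: 9 + 7 = 16.

16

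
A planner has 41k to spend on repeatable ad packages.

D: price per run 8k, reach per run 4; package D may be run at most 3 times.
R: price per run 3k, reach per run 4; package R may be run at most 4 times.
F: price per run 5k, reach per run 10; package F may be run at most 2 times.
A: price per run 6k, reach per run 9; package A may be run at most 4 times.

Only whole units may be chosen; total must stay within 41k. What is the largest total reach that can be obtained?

64

F has the best ratio (10/5); taking only F gives at most 2×10 = 20 (stopped by the supply cap of 2).
Mixing does better — 2×R, 2×F, and 4×A: price 40 ≤ 41, reach 2·4 + 2·10 + 4·9 = 64.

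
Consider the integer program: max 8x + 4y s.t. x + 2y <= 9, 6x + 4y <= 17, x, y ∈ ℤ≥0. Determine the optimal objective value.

20

The continuous relaxation peaks at (2.83, 0) with value 22.67; rounding to a feasible lattice point costs some objective.
(x,y)=(2,1): 1·2+2·1=4≤9, 6·2+4·1=16≤17, objective 20.
(x,y)=(1,2): 1·1+2·2=5≤9, 6·1+4·2=14≤17, objective 16.
(x,y)=(2,0): 1·2+2·0=2≤9, 6·2+4·0=12≤17, objective 16.
(x,y)=(1,1): 1·1+2·1=3≤9, 6·1+4·1=10≤17, objective 12.
Maximum is 20 at (x,y)=(2,1).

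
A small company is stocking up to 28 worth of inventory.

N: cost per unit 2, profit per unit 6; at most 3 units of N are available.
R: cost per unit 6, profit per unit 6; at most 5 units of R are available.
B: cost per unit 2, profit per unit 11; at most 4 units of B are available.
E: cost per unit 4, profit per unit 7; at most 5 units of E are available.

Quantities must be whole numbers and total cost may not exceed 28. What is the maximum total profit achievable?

Take 2×N, 4×B, and 4×E: cost 28 ≤ 28, profit 2·6 + 4·11 + 4·7 = 84.
B has the best ratio (11/2) and is taken to its limit of 4; remaining capacity is filled optimally with the others.

84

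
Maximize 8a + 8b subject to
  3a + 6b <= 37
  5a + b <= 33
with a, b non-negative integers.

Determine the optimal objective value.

72

(a,b)=(6,3) is feasible, giving 72.
(a,b)=(4,4) is feasible, giving 64.
(a,b)=(6,2) is feasible, giving 64.
Maximum is 72 at (a,b)=(6,3).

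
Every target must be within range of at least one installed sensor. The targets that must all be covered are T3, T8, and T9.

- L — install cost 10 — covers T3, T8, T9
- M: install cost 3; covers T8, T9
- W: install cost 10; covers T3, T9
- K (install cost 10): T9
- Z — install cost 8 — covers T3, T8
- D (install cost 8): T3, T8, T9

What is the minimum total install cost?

This is a weighted set-cover instance.
D alone covers T3, T8, T9 — every target.
Total install cost: 8.

8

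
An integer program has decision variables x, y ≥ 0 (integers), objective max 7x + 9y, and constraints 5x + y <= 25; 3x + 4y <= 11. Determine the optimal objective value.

The continuous relaxation peaks at (3.67, 0) with value 25.67; rounding to a feasible lattice point costs some objective.
(x,y)=(1,2): 5·1+1·2=7≤25, 3·1+4·2=11≤11, objective 25.
(x,y)=(2,1): 5·2+1·1=11≤25, 3·2+4·1=10≤11, objective 23.
The best lattice point is (1,2), giving 25.

25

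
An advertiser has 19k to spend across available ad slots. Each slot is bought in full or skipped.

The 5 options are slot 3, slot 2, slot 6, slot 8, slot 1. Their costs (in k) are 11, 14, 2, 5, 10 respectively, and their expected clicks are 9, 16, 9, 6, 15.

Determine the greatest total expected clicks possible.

30

Allowing fractional choices, the relaxed optimum would be about 32.3, but ad slots are indivisible.
slot 2 + slot 6: cost 14 + 2 = 16 ≤ 19, expected clicks 16 + 9 = 25.
slot 6 + slot 8 + slot 1: cost 2 + 5 + 10 = 17 ≤ 19, expected clicks 9 + 6 + 15 = 30.
Best is slot 6, slot 8, and slot 1 with total expected clicks 30.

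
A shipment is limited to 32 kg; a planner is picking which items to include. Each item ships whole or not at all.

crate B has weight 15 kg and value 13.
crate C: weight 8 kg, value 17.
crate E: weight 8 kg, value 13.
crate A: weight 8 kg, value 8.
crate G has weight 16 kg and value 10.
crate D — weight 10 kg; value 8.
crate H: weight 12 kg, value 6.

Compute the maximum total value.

Treat it as a binary knapsack problem.
Allowing fractional choices, the relaxed optimum would be about 44.9, but items are indivisible.
crate C + crate E + crate G: weight 8 + 8 + 16 = 32 ≤ 32, value 17 + 13 + 10 = 40.
crate B + crate C + crate E: weight 15 + 8 + 8 = 31 ≤ 32, value 13 + 17 + 13 = 43.
crate C + crate E + crate A: weight 8 + 8 + 8 = 24 ≤ 32, value 17 + 13 + 8 = 38.
Best is crate B, crate C, and crate E with total value 43.

43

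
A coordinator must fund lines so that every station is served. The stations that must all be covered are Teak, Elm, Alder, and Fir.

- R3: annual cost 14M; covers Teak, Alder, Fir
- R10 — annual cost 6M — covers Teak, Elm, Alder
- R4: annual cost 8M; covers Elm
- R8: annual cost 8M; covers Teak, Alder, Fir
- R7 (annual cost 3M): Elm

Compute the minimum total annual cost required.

The greedy cost-per-new-station heuristic would pick R10 and R8 for 14, but a cheaper cover exists.
Choose R8 and R7: together they cover Teak, Elm, Alder, Fir — every station.
Total annual cost: 8 + 3 = 11.
No cover costs less than 11.

11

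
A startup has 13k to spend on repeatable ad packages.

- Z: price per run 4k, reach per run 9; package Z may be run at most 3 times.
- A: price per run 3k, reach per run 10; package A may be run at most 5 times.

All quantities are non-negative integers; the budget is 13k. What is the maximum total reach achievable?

4×A: price 12 ≤ 13, reach 4·10 = 40.
1×Z and 3×A: price 13 ≤ 13, reach 1·9 + 3·10 = 39.
Best is 40.

40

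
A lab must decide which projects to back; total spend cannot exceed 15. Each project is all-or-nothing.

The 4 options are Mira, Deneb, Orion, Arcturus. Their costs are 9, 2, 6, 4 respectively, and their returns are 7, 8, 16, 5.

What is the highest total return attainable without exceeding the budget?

29

Treat it as a binary knapsack problem.
Allowing fractional choices, the relaxed optimum would be about 31.3, but projects are indivisible.
Mira + Orion: cost 9 + 6 = 15 ≤ 15, return 7 + 16 = 23.
Deneb + Orion: cost 2 + 6 = 8 ≤ 15, return 8 + 16 = 24.
Deneb + Orion + Arcturus: cost 2 + 6 + 4 = 12 ≤ 15, return 8 + 16 + 5 = 29.
Best is Deneb, Orion, and Arcturus with total return 29.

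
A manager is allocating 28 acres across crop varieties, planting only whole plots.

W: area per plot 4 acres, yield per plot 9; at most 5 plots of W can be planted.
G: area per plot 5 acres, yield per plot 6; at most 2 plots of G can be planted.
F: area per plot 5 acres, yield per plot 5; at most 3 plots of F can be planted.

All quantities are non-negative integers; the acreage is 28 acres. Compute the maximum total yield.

51

5×W and 1×F: area 25 ≤ 28, yield 5·9 + 1·5 = 50.
5×W and 1×G: area 25 ≤ 28, yield 5·9 + 1·6 = 51.
Best is 51.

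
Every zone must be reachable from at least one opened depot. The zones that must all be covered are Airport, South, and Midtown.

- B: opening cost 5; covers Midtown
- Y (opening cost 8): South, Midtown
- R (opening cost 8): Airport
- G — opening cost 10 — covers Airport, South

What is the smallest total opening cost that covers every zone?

This is a weighted set-cover instance.
The greedy cost-per-new-zone heuristic would pick Y and R for 16, but a cheaper cover exists.
Choose B and G: together they cover Airport, South, Midtown — every zone.
Total opening cost: 5 + 10 = 15.
No cover costs less than 15.

15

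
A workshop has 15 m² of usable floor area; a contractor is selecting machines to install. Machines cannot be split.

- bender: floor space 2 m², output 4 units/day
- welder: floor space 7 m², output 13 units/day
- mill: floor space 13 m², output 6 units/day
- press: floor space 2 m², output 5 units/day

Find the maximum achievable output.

Treat it as a binary knapsack problem.
bender + welder + press: floor space 2 + 7 + 2 = 11 ≤ 15, output 4 + 13 + 5 = 22.
welder + press: floor space 7 + 2 = 9 ≤ 15, output 13 + 5 = 18.
Best is bender, welder, and press with total output 22.

22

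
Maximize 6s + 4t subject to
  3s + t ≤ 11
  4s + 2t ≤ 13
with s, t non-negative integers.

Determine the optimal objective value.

24

The continuous relaxation peaks at (0, 6.5) with value 26.00; rounding to a feasible lattice point costs some objective.
(s,t)=(0,6) is feasible, giving 24.
(s,t)=(0,5) is feasible, giving 20.
The best lattice point is (0,6), giving 24.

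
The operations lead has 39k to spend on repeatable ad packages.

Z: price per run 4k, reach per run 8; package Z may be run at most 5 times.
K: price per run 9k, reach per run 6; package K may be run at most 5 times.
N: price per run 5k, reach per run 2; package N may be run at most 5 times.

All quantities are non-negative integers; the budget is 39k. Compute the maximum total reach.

Z has the best ratio (8/4); taking only Z gives at most 5×8 = 40 (stopped by the supply cap of 5).
Mixing does better — 5×Z and 2×K: price 38 ≤ 39, reach 5·8 + 2·6 = 52.

52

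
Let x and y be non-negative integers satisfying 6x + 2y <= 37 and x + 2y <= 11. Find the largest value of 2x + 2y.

(x,y)=(5,3): 6·5+2·3=36≤37, 1·5+2·3=11≤11, objective 16.
(x,y)=(4,3): 6·4+2·3=30≤37, 1·4+2·3=10≤11, objective 14.
Maximum is 16 at (x,y)=(5,3).

16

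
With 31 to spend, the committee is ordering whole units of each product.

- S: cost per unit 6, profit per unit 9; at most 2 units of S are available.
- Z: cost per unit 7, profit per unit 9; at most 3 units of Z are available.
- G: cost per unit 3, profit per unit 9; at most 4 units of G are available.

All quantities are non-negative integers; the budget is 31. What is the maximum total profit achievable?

63

2×S, 1×Z, and 4×G: cost 31 ≤ 31, profit 2·9 + 1·9 + 4·9 = 63.
2×Z and 4×G: cost 26 ≤ 31, profit 2·9 + 4·9 = 54.
Best is 63.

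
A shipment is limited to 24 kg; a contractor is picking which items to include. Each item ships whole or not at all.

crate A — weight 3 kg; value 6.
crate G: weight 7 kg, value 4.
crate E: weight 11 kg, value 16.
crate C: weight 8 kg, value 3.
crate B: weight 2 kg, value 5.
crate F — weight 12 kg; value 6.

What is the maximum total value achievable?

31

Allowing fractional choices, the relaxed optimum would be about 31.5, but items are indivisible.
crate A + crate E + crate C + crate B: weight 3 + 11 + 8 + 2 = 24 ≤ 24, value 6 + 16 + 3 + 5 = 30.
crate A + crate E + crate B: weight 3 + 11 + 2 = 16 ≤ 24, value 6 + 16 + 5 = 27.
crate A + crate G + crate E + crate B: weight 3 + 7 + 11 + 2 = 23 ≤ 24, value 6 + 4 + 16 + 5 = 31.
Best is crate A, crate G, crate E, and crate B with total value 31.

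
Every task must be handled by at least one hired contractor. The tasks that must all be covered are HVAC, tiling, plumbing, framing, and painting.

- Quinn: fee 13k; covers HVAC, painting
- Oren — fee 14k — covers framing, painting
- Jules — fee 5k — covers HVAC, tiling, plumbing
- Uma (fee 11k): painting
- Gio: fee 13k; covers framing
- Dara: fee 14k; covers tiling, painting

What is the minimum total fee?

19

Choose Oren and Jules: together they cover HVAC, tiling, plumbing, framing, painting — every task.
Total fee: 14 + 5 = 19.
No cover costs less than 19.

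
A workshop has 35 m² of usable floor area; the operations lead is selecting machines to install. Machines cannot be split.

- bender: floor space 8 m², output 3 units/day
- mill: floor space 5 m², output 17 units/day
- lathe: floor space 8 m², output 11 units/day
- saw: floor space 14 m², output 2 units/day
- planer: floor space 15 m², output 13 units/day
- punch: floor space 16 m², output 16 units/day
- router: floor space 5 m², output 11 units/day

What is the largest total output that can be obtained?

55

This is a 0-1 knapsack instance.
Take mill, lathe, punch, and router: floor space 5 + 8 + 16 + 5 = 34 ≤ 35, output 17 + 11 + 16 + 11 = 55.
No other feasible combination does better.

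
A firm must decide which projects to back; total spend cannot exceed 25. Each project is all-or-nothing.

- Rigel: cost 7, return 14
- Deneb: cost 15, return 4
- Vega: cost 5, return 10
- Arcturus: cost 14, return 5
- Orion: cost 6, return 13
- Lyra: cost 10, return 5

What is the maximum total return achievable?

Allowing fractional choices, the relaxed optimum would be about 40.5, but projects are indivisible.
Rigel + Orion + Lyra: cost 7 + 6 + 10 = 23 ≤ 25, return 14 + 13 + 5 = 32.
Rigel + Vega + Orion: cost 7 + 5 + 6 = 18 ≤ 25, return 14 + 10 + 13 = 37.
Best is Rigel, Vega, and Orion with total return 37.

37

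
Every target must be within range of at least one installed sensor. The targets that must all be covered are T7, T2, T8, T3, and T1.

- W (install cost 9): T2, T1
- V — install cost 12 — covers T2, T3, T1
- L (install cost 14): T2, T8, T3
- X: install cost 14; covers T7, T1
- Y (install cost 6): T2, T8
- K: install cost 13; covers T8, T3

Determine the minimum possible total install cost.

The greedy cost-per-new-target heuristic would pick Y, V, and X for 32, but a cheaper cover exists.
Choose L and X: together they cover T7, T2, T8, T3, T1 — every target.
Total install cost: 14 + 14 = 28.
No cover costs less than 28.

28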